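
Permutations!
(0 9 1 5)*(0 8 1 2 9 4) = (0 4)(1 5 8)(2 9) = [4, 5, 9, 3, 0, 8, 6, 7, 1, 2]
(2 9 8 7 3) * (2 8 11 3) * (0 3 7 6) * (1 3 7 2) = (0 7 1 3 8 6)(2 9 11) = [7, 3, 9, 8, 4, 5, 0, 1, 6, 11, 10, 2]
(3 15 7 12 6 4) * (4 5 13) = [0, 1, 2, 15, 3, 13, 5, 12, 8, 9, 10, 11, 6, 4, 14, 7] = (3 15 7 12 6 5 13 4)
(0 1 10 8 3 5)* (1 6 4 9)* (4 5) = [6, 10, 2, 4, 9, 0, 5, 7, 3, 1, 8] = (0 6 5)(1 10 8 3 4 9)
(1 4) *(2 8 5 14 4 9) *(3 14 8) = (1 9 2 3 14 4)(5 8) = [0, 9, 3, 14, 1, 8, 6, 7, 5, 2, 10, 11, 12, 13, 4]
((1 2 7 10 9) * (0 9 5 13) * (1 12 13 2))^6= ((0 9 12 13)(2 7 10 5))^6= (0 12)(2 10)(5 7)(9 13)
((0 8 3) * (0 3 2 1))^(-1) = ((0 8 2 1))^(-1) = (0 1 2 8)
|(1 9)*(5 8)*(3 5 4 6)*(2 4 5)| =|(1 9)(2 4 6 3)(5 8)| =4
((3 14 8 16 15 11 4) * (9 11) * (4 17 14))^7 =((3 4)(8 16 15 9 11 17 14))^7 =(17)(3 4)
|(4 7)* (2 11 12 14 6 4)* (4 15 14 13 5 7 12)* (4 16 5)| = 15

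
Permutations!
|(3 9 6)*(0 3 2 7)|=|(0 3 9 6 2 7)|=6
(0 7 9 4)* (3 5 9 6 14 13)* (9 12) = (0 7 6 14 13 3 5 12 9 4) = [7, 1, 2, 5, 0, 12, 14, 6, 8, 4, 10, 11, 9, 3, 13]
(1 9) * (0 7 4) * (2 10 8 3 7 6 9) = (0 6 9 1 2 10 8 3 7 4) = [6, 2, 10, 7, 0, 5, 9, 4, 3, 1, 8]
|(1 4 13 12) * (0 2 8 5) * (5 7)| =20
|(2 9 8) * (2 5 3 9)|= 4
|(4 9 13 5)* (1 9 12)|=6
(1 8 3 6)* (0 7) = (0 7)(1 8 3 6) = [7, 8, 2, 6, 4, 5, 1, 0, 3]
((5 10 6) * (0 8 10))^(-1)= ((0 8 10 6 5))^(-1)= (0 5 6 10 8)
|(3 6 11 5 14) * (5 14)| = |(3 6 11 14)| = 4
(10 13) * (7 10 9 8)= (7 10 13 9 8)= [0, 1, 2, 3, 4, 5, 6, 10, 7, 8, 13, 11, 12, 9]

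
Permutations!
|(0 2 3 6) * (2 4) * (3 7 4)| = |(0 3 6)(2 7 4)| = 3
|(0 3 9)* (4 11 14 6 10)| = 15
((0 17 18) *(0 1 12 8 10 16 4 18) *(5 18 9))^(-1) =((0 17)(1 12 8 10 16 4 9 5 18))^(-1) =(0 17)(1 18 5 9 4 16 10 8 12)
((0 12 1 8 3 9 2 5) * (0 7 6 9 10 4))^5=((0 12 1 8 3 10 4)(2 5 7 6 9))^5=(0 10 8 12 4 3 1)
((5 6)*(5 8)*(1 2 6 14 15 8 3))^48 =(15)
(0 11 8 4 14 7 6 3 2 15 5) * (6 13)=(0 11 8 4 14 7 13 6 3 2 15 5)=[11, 1, 15, 2, 14, 0, 3, 13, 4, 9, 10, 8, 12, 6, 7, 5]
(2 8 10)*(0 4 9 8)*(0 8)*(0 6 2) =(0 4 9 6 2 8 10) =[4, 1, 8, 3, 9, 5, 2, 7, 10, 6, 0]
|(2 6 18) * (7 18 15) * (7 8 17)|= 7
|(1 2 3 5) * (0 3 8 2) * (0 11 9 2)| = |(0 3 5 1 11 9 2 8)| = 8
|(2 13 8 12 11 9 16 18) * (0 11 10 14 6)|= 12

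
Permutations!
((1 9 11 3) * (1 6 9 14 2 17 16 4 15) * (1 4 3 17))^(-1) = ((1 14 2)(3 6 9 11 17 16)(4 15))^(-1) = (1 2 14)(3 16 17 11 9 6)(4 15)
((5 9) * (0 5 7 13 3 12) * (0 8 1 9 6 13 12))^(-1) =((0 5 6 13 3)(1 9 7 12 8))^(-1) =(0 3 13 6 5)(1 8 12 7 9)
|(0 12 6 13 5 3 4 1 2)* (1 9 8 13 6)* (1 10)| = 30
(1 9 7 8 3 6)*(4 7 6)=(1 9 6)(3 4 7 8)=[0, 9, 2, 4, 7, 5, 1, 8, 3, 6]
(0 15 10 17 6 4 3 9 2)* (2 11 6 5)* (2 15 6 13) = (0 6 4 3 9 11 13 2)(5 15 10 17) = [6, 1, 0, 9, 3, 15, 4, 7, 8, 11, 17, 13, 12, 2, 14, 10, 16, 5]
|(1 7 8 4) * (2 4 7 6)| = |(1 6 2 4)(7 8)| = 4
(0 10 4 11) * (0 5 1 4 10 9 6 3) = (0 9 6 3)(1 4 11 5) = [9, 4, 2, 0, 11, 1, 3, 7, 8, 6, 10, 5]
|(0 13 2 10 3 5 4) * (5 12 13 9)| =20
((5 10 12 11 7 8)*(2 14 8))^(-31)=(2 14 8 5 10 12 11 7)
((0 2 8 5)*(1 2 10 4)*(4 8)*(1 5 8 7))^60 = ((0 10 7 1 2 4 5))^60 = (0 2 10 4 7 5 1)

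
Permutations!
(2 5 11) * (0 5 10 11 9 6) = (0 5 9 6)(2 10 11) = [5, 1, 10, 3, 4, 9, 0, 7, 8, 6, 11, 2]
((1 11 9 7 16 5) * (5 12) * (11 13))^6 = ((1 13 11 9 7 16 12 5))^6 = (1 12 7 11)(5 16 9 13)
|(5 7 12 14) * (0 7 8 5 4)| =|(0 7 12 14 4)(5 8)| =10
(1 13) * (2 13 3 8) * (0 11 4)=(0 11 4)(1 3 8 2 13)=[11, 3, 13, 8, 0, 5, 6, 7, 2, 9, 10, 4, 12, 1]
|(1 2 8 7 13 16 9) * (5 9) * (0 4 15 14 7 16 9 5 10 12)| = 13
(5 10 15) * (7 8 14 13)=(5 10 15)(7 8 14 13)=[0, 1, 2, 3, 4, 10, 6, 8, 14, 9, 15, 11, 12, 7, 13, 5]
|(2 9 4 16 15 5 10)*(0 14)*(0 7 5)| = 10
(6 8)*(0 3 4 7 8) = (0 3 4 7 8 6) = [3, 1, 2, 4, 7, 5, 0, 8, 6]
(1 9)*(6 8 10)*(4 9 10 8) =(1 10 6 4 9) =[0, 10, 2, 3, 9, 5, 4, 7, 8, 1, 6]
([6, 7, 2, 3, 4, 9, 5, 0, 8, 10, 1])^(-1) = (0 7 1 10 9 5 6)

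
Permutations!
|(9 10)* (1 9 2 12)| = 5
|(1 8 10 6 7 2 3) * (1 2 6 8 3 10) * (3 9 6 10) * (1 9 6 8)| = 4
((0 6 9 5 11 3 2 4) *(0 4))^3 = (0 5 2 9 3 6 11)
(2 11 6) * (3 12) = (2 11 6)(3 12) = [0, 1, 11, 12, 4, 5, 2, 7, 8, 9, 10, 6, 3]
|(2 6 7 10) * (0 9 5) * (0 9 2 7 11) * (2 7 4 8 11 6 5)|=6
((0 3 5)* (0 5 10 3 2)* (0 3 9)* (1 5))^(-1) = (0 9 10 3 2)(1 5)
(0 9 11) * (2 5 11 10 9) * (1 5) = [2, 5, 1, 3, 4, 11, 6, 7, 8, 10, 9, 0] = (0 2 1 5 11)(9 10)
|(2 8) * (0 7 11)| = 6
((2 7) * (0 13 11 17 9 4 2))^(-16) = (17)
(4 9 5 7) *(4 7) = (4 9 5) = [0, 1, 2, 3, 9, 4, 6, 7, 8, 5]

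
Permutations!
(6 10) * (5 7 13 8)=(5 7 13 8)(6 10)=[0, 1, 2, 3, 4, 7, 10, 13, 5, 9, 6, 11, 12, 8]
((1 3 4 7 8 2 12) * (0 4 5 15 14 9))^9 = ((0 4 7 8 2 12 1 3 5 15 14 9))^9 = (0 15 1 8)(2 4 14 3)(5 12 7 9)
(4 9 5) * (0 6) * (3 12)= (0 6)(3 12)(4 9 5)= [6, 1, 2, 12, 9, 4, 0, 7, 8, 5, 10, 11, 3]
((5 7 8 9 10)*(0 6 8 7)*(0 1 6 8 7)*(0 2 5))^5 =((0 8 9 10)(1 6 7 2 5))^5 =(0 8 9 10)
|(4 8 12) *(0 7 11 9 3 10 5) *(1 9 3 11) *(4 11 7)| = |(0 4 8 12 11 3 10 5)(1 9 7)| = 24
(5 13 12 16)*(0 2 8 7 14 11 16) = [2, 1, 8, 3, 4, 13, 6, 14, 7, 9, 10, 16, 0, 12, 11, 15, 5] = (0 2 8 7 14 11 16 5 13 12)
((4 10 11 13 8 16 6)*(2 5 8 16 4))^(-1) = (2 6 16 13 11 10 4 8 5)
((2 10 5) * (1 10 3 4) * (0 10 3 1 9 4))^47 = (0 3 1 2 5 10)(4 9)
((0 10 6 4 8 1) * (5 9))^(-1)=(0 1 8 4 6 10)(5 9)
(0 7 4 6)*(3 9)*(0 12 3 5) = (0 7 4 6 12 3 9 5) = [7, 1, 2, 9, 6, 0, 12, 4, 8, 5, 10, 11, 3]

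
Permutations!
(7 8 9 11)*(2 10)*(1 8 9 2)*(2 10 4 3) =(1 8 10)(2 4 3)(7 9 11) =[0, 8, 4, 2, 3, 5, 6, 9, 10, 11, 1, 7]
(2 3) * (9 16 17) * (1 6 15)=[0, 6, 3, 2, 4, 5, 15, 7, 8, 16, 10, 11, 12, 13, 14, 1, 17, 9]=(1 6 15)(2 3)(9 16 17)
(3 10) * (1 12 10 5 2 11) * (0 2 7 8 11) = (0 2)(1 12 10 3 5 7 8 11) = [2, 12, 0, 5, 4, 7, 6, 8, 11, 9, 3, 1, 10]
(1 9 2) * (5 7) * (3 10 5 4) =[0, 9, 1, 10, 3, 7, 6, 4, 8, 2, 5] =(1 9 2)(3 10 5 7 4)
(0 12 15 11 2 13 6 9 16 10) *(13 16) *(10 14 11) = (0 12 15 10)(2 16 14 11)(6 9 13) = [12, 1, 16, 3, 4, 5, 9, 7, 8, 13, 0, 2, 15, 6, 11, 10, 14]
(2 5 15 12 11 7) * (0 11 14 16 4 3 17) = [11, 1, 5, 17, 3, 15, 6, 2, 8, 9, 10, 7, 14, 13, 16, 12, 4, 0] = (0 11 7 2 5 15 12 14 16 4 3 17)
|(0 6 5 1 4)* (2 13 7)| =15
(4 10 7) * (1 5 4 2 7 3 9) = [0, 5, 7, 9, 10, 4, 6, 2, 8, 1, 3] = (1 5 4 10 3 9)(2 7)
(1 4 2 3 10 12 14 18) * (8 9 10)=(1 4 2 3 8 9 10 12 14 18)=[0, 4, 3, 8, 2, 5, 6, 7, 9, 10, 12, 11, 14, 13, 18, 15, 16, 17, 1]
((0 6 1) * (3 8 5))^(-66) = (8)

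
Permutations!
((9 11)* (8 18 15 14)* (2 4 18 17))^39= (2 14 4 8 18 17 15)(9 11)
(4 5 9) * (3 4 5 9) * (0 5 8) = (0 5 3 4 9 8) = [5, 1, 2, 4, 9, 3, 6, 7, 0, 8]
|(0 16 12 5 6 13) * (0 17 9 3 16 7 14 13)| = 11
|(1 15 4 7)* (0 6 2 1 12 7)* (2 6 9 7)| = 8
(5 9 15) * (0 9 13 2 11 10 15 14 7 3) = (0 9 14 7 3)(2 11 10 15 5 13) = [9, 1, 11, 0, 4, 13, 6, 3, 8, 14, 15, 10, 12, 2, 7, 5]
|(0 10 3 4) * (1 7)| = 4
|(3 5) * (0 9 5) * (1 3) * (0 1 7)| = |(0 9 5 7)(1 3)| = 4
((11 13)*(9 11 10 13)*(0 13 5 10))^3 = ((0 13)(5 10)(9 11))^3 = (0 13)(5 10)(9 11)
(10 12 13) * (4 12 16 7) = [0, 1, 2, 3, 12, 5, 6, 4, 8, 9, 16, 11, 13, 10, 14, 15, 7] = (4 12 13 10 16 7)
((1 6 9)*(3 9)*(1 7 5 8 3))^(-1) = (1 6)(3 8 5 7 9)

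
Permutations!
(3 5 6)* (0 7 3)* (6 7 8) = (0 8 6)(3 5 7) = [8, 1, 2, 5, 4, 7, 0, 3, 6]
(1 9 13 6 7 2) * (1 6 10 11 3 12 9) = [0, 1, 6, 12, 4, 5, 7, 2, 8, 13, 11, 3, 9, 10] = (2 6 7)(3 12 9 13 10 11)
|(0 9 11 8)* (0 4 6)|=|(0 9 11 8 4 6)|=6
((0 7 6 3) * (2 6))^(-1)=((0 7 2 6 3))^(-1)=(0 3 6 2 7)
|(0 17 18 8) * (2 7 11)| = 12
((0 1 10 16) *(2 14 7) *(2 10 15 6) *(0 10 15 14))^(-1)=(0 2 6 15 7 14 1)(10 16)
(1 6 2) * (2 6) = (6)(1 2) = [0, 2, 1, 3, 4, 5, 6]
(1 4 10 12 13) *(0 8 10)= [8, 4, 2, 3, 0, 5, 6, 7, 10, 9, 12, 11, 13, 1]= (0 8 10 12 13 1 4)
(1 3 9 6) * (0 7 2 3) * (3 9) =(0 7 2 9 6 1) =[7, 0, 9, 3, 4, 5, 1, 2, 8, 6]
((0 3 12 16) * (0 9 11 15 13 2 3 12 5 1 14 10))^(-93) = (0 14 5 2 15 9 12 10 1 3 13 11 16)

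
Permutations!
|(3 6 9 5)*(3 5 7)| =4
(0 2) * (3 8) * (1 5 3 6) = [2, 5, 0, 8, 4, 3, 1, 7, 6] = (0 2)(1 5 3 8 6)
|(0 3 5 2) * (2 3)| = 2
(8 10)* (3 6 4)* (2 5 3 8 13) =(2 5 3 6 4 8 10 13) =[0, 1, 5, 6, 8, 3, 4, 7, 10, 9, 13, 11, 12, 2]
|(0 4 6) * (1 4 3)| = |(0 3 1 4 6)| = 5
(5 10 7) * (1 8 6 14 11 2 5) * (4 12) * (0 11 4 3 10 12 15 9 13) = (0 11 2 5 12 3 10 7 1 8 6 14 4 15 9 13) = [11, 8, 5, 10, 15, 12, 14, 1, 6, 13, 7, 2, 3, 0, 4, 9]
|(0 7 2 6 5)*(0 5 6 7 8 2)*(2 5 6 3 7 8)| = |(0 2 8 5 6 3 7)| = 7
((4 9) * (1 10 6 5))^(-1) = ((1 10 6 5)(4 9))^(-1) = (1 5 6 10)(4 9)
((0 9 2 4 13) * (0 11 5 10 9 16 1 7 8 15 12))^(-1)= ((0 16 1 7 8 15 12)(2 4 13 11 5 10 9))^(-1)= (0 12 15 8 7 1 16)(2 9 10 5 11 13 4)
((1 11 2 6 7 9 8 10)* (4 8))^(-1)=(1 10 8 4 9 7 6 2 11)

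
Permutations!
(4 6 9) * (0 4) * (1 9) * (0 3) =(0 4 6 1 9 3) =[4, 9, 2, 0, 6, 5, 1, 7, 8, 3]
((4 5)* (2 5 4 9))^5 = (2 9 5)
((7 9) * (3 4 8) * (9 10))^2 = (3 8 4)(7 9 10)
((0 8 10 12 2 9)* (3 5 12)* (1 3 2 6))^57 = (0 10 9 8 2)(1 5 6 3 12)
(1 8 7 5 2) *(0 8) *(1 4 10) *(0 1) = (0 8 7 5 2 4 10) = [8, 1, 4, 3, 10, 2, 6, 5, 7, 9, 0]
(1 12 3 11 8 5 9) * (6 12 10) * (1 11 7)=(1 10 6 12 3 7)(5 9 11 8)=[0, 10, 2, 7, 4, 9, 12, 1, 5, 11, 6, 8, 3]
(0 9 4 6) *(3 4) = [9, 1, 2, 4, 6, 5, 0, 7, 8, 3] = (0 9 3 4 6)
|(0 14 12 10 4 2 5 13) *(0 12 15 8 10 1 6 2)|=|(0 14 15 8 10 4)(1 6 2 5 13 12)|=6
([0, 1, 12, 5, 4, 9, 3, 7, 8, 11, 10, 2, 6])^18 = (2 5 12 9 6 11 3)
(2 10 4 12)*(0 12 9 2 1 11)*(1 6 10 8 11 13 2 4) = [12, 13, 8, 3, 9, 5, 10, 7, 11, 4, 1, 0, 6, 2] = (0 12 6 10 1 13 2 8 11)(4 9)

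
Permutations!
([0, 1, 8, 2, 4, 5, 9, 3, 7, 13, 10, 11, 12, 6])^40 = [0, 1, 2, 3, 4, 5, 9, 7, 8, 13, 10, 11, 12, 6]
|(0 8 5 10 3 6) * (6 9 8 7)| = 15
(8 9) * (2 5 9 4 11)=[0, 1, 5, 3, 11, 9, 6, 7, 4, 8, 10, 2]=(2 5 9 8 4 11)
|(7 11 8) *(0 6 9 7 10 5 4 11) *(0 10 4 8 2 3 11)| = 24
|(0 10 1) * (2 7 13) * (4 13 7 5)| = |(0 10 1)(2 5 4 13)| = 12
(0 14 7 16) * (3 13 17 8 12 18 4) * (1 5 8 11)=(0 14 7 16)(1 5 8 12 18 4 3 13 17 11)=[14, 5, 2, 13, 3, 8, 6, 16, 12, 9, 10, 1, 18, 17, 7, 15, 0, 11, 4]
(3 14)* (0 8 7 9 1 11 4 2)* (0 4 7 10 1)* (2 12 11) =(0 8 10 1 2 4 12 11 7 9)(3 14) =[8, 2, 4, 14, 12, 5, 6, 9, 10, 0, 1, 7, 11, 13, 3]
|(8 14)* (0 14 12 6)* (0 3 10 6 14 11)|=6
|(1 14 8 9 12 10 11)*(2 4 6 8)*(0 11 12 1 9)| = 18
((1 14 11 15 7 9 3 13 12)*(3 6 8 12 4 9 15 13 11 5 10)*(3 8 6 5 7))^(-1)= ((1 14 7 15 3 11 13 4 9 5 10 8 12))^(-1)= (1 12 8 10 5 9 4 13 11 3 15 7 14)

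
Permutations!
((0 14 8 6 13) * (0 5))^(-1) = ((0 14 8 6 13 5))^(-1) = (0 5 13 6 8 14)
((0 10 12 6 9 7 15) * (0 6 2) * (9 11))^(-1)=((0 10 12 2)(6 11 9 7 15))^(-1)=(0 2 12 10)(6 15 7 9 11)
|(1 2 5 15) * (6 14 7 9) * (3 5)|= |(1 2 3 5 15)(6 14 7 9)|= 20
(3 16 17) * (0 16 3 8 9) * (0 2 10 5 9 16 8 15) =(0 8 16 17 15)(2 10 5 9) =[8, 1, 10, 3, 4, 9, 6, 7, 16, 2, 5, 11, 12, 13, 14, 0, 17, 15]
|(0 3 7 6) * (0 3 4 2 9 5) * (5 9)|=12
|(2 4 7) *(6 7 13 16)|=6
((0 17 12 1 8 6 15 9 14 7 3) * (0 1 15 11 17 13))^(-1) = (0 13)(1 3 7 14 9 15 12 17 11 6 8)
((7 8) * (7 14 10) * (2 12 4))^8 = ((2 12 4)(7 8 14 10))^8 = (14)(2 4 12)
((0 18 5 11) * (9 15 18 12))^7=(18)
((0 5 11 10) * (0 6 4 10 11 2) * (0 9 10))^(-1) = (11)(0 4 6 10 9 2 5)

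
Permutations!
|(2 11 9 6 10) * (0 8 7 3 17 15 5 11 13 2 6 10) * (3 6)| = |(0 8 7 6)(2 13)(3 17 15 5 11 9 10)| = 28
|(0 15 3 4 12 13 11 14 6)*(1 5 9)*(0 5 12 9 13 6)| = |(0 15 3 4 9 1 12 6 5 13 11 14)| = 12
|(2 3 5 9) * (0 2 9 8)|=|(9)(0 2 3 5 8)|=5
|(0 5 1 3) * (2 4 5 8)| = 7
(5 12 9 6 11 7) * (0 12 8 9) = (0 12)(5 8 9 6 11 7) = [12, 1, 2, 3, 4, 8, 11, 5, 9, 6, 10, 7, 0]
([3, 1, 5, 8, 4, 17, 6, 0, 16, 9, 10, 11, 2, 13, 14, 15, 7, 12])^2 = (0 8 7 3 16)(2 17)(5 12)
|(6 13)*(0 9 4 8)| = 4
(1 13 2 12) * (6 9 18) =(1 13 2 12)(6 9 18) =[0, 13, 12, 3, 4, 5, 9, 7, 8, 18, 10, 11, 1, 2, 14, 15, 16, 17, 6]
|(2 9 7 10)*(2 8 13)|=|(2 9 7 10 8 13)|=6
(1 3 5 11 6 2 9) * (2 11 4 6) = (1 3 5 4 6 11 2 9) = [0, 3, 9, 5, 6, 4, 11, 7, 8, 1, 10, 2]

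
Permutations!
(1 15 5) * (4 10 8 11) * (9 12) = [0, 15, 2, 3, 10, 1, 6, 7, 11, 12, 8, 4, 9, 13, 14, 5] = (1 15 5)(4 10 8 11)(9 12)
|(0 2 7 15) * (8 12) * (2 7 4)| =6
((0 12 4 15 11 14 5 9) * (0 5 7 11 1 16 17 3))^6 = (0 17 1 4)(3 16 15 12) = ((0 12 4 15 1 16 17 3)(5 9)(7 11 14))^6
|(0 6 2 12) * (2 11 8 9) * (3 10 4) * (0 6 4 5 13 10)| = |(0 4 3)(2 12 6 11 8 9)(5 13 10)| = 6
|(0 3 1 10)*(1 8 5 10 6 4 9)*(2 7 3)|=28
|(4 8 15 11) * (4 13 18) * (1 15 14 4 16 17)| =|(1 15 11 13 18 16 17)(4 8 14)| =21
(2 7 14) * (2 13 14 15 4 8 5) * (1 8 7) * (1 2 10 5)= (1 8)(4 7 15)(5 10)(13 14)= [0, 8, 2, 3, 7, 10, 6, 15, 1, 9, 5, 11, 12, 14, 13, 4]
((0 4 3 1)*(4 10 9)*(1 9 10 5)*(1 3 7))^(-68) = (10)(0 3 4 1 5 9 7)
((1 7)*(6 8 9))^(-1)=((1 7)(6 8 9))^(-1)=(1 7)(6 9 8)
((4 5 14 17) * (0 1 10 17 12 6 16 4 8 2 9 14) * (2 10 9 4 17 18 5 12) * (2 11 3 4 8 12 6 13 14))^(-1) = ((0 1 9 2 8 10 18 5)(3 4 6 16 17 12 13 14 11))^(-1) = (0 5 18 10 8 2 9 1)(3 11 14 13 12 17 16 6 4)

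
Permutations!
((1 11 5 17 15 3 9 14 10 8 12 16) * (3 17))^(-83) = (1 8 9 11 12 14 5 16 10 3)(15 17)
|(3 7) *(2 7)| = 3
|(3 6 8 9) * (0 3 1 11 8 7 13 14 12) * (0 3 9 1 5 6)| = 9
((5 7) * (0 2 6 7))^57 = ((0 2 6 7 5))^57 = (0 6 5 2 7)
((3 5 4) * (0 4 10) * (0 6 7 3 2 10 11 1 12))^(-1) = ((0 4 2 10 6 7 3 5 11 1 12))^(-1) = (0 12 1 11 5 3 7 6 10 2 4)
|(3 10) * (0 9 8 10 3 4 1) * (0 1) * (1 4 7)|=|(0 9 8 10 7 1 4)|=7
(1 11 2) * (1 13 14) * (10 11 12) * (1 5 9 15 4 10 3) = (1 12 3)(2 13 14 5 9 15 4 10 11) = [0, 12, 13, 1, 10, 9, 6, 7, 8, 15, 11, 2, 3, 14, 5, 4]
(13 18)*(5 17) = (5 17)(13 18) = [0, 1, 2, 3, 4, 17, 6, 7, 8, 9, 10, 11, 12, 18, 14, 15, 16, 5, 13]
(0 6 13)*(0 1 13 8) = (0 6 8)(1 13) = [6, 13, 2, 3, 4, 5, 8, 7, 0, 9, 10, 11, 12, 1]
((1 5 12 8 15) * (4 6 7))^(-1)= (1 15 8 12 5)(4 7 6)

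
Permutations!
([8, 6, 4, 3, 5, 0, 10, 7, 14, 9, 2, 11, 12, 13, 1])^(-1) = [5, 14, 10, 3, 2, 4, 1, 7, 0, 9, 6, 11, 12, 13, 8]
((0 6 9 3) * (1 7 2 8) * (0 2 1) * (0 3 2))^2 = (0 9 8)(2 3 6)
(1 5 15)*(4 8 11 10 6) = (1 5 15)(4 8 11 10 6) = [0, 5, 2, 3, 8, 15, 4, 7, 11, 9, 6, 10, 12, 13, 14, 1]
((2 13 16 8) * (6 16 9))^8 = (2 9 16)(6 8 13)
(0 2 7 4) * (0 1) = (0 2 7 4 1) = [2, 0, 7, 3, 1, 5, 6, 4]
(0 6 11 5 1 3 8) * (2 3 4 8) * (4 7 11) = (0 6 4 8)(1 7 11 5)(2 3) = [6, 7, 3, 2, 8, 1, 4, 11, 0, 9, 10, 5]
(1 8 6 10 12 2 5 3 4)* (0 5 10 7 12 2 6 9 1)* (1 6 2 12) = [5, 8, 10, 4, 0, 3, 7, 1, 9, 6, 12, 11, 2] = (0 5 3 4)(1 8 9 6 7)(2 10 12)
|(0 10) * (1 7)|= |(0 10)(1 7)|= 2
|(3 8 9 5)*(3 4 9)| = 6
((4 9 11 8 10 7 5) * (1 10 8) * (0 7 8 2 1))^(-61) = ((0 7 5 4 9 11)(1 10 8 2))^(-61) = (0 11 9 4 5 7)(1 2 8 10)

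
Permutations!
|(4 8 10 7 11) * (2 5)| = 10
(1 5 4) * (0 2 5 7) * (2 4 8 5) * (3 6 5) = (0 4 1 7)(3 6 5 8) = [4, 7, 2, 6, 1, 8, 5, 0, 3]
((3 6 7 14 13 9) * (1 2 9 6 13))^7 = (1 14 7 6 13 3 9 2)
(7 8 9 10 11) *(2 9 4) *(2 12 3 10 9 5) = (2 5)(3 10 11 7 8 4 12) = [0, 1, 5, 10, 12, 2, 6, 8, 4, 9, 11, 7, 3]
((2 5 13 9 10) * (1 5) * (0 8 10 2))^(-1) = ((0 8 10)(1 5 13 9 2))^(-1) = (0 10 8)(1 2 9 13 5)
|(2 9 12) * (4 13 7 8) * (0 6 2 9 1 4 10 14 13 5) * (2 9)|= 40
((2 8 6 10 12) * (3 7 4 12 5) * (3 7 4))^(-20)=(2 4 7 10 8 12 3 5 6)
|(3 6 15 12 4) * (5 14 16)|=|(3 6 15 12 4)(5 14 16)|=15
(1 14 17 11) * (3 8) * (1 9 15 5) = (1 14 17 11 9 15 5)(3 8) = [0, 14, 2, 8, 4, 1, 6, 7, 3, 15, 10, 9, 12, 13, 17, 5, 16, 11]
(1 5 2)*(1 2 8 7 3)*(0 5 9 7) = [5, 9, 2, 1, 4, 8, 6, 3, 0, 7] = (0 5 8)(1 9 7 3)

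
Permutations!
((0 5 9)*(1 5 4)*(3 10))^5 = (3 10)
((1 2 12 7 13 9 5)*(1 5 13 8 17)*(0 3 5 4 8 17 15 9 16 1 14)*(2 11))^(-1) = (0 14 17 7 12 2 11 1 16 13 9 15 8 4 5 3)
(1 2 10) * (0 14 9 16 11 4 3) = (0 14 9 16 11 4 3)(1 2 10) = [14, 2, 10, 0, 3, 5, 6, 7, 8, 16, 1, 4, 12, 13, 9, 15, 11]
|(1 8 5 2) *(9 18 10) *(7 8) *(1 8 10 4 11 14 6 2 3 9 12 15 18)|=15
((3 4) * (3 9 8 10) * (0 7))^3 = ((0 7)(3 4 9 8 10))^3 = (0 7)(3 8 4 10 9)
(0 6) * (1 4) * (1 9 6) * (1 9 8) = [9, 4, 2, 3, 8, 5, 0, 7, 1, 6] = (0 9 6)(1 4 8)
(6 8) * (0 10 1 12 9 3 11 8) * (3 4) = [10, 12, 2, 11, 3, 5, 0, 7, 6, 4, 1, 8, 9] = (0 10 1 12 9 4 3 11 8 6)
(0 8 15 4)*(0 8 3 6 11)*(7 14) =[3, 1, 2, 6, 8, 5, 11, 14, 15, 9, 10, 0, 12, 13, 7, 4] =(0 3 6 11)(4 8 15)(7 14)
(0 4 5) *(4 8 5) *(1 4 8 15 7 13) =(0 15 7 13 1 4 8 5) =[15, 4, 2, 3, 8, 0, 6, 13, 5, 9, 10, 11, 12, 1, 14, 7]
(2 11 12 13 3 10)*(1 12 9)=(1 12 13 3 10 2 11 9)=[0, 12, 11, 10, 4, 5, 6, 7, 8, 1, 2, 9, 13, 3]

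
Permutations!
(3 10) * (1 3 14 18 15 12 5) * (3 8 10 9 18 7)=(1 8 10 14 7 3 9 18 15 12 5)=[0, 8, 2, 9, 4, 1, 6, 3, 10, 18, 14, 11, 5, 13, 7, 12, 16, 17, 15]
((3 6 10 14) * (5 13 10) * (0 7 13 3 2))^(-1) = (0 2 14 10 13 7)(3 5 6)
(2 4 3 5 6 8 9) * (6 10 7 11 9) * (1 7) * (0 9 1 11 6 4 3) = (0 9 2 3 5 10 11 1 7 6 8 4) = [9, 7, 3, 5, 0, 10, 8, 6, 4, 2, 11, 1]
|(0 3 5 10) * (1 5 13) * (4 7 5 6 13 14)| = 21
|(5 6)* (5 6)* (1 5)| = 2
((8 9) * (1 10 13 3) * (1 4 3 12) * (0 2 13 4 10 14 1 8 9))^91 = (0 2 13 12 8)(1 14)(3 10 4)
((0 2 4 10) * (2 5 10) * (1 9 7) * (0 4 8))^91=(0 5 10 4 2 8)(1 9 7)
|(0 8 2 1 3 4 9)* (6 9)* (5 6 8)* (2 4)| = 12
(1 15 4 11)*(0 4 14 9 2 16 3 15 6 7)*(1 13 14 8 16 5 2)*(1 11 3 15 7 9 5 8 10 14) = [4, 6, 8, 7, 3, 2, 9, 0, 16, 11, 14, 13, 12, 1, 5, 10, 15] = (0 4 3 7)(1 6 9 11 13)(2 8 16 15 10 14 5)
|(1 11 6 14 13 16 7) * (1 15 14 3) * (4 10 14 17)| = |(1 11 6 3)(4 10 14 13 16 7 15 17)| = 8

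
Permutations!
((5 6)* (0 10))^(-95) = (0 10)(5 6)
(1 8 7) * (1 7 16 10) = (1 8 16 10) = [0, 8, 2, 3, 4, 5, 6, 7, 16, 9, 1, 11, 12, 13, 14, 15, 10]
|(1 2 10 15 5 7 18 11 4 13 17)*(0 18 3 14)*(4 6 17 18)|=|(0 4 13 18 11 6 17 1 2 10 15 5 7 3 14)|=15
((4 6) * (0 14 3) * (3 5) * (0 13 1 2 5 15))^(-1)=((0 14 15)(1 2 5 3 13)(4 6))^(-1)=(0 15 14)(1 13 3 5 2)(4 6)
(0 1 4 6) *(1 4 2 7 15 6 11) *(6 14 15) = (0 4 11 1 2 7 6)(14 15) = [4, 2, 7, 3, 11, 5, 0, 6, 8, 9, 10, 1, 12, 13, 15, 14]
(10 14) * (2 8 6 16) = (2 8 6 16)(10 14) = [0, 1, 8, 3, 4, 5, 16, 7, 6, 9, 14, 11, 12, 13, 10, 15, 2]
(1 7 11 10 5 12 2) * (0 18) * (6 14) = [18, 7, 1, 3, 4, 12, 14, 11, 8, 9, 5, 10, 2, 13, 6, 15, 16, 17, 0] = (0 18)(1 7 11 10 5 12 2)(6 14)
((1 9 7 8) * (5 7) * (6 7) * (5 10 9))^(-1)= (1 8 7 6 5)(9 10)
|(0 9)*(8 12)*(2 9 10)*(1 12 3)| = 4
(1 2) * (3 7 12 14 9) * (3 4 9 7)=(1 2)(4 9)(7 12 14)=[0, 2, 1, 3, 9, 5, 6, 12, 8, 4, 10, 11, 14, 13, 7]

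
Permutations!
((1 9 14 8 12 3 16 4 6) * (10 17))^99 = ((1 9 14 8 12 3 16 4 6)(10 17))^99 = (10 17)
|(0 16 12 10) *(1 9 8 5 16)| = 8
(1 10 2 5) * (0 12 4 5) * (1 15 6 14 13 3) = (0 12 4 5 15 6 14 13 3 1 10 2) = [12, 10, 0, 1, 5, 15, 14, 7, 8, 9, 2, 11, 4, 3, 13, 6]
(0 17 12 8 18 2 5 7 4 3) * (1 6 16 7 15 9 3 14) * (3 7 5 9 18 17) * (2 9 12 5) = (0 3)(1 6 16 2 12 8 17 5 15 18 9 7 4 14) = [3, 6, 12, 0, 14, 15, 16, 4, 17, 7, 10, 11, 8, 13, 1, 18, 2, 5, 9]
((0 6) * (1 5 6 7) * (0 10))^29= ((0 7 1 5 6 10))^29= (0 10 6 5 1 7)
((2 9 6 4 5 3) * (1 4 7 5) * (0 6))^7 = (9)(1 4)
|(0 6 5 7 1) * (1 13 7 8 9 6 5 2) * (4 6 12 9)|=14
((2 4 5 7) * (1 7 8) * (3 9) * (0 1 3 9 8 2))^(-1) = (9)(0 7 1)(2 5 4)(3 8)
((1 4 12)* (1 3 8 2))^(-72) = (12)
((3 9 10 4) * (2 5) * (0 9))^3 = (0 4 9 3 10)(2 5)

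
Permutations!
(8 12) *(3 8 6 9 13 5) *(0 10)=(0 10)(3 8 12 6 9 13 5)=[10, 1, 2, 8, 4, 3, 9, 7, 12, 13, 0, 11, 6, 5]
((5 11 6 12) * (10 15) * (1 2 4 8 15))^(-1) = (1 10 15 8 4 2)(5 12 6 11)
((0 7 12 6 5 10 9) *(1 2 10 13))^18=(0 10 1 5 12)(2 13 6 7 9)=((0 7 12 6 5 13 1 2 10 9))^18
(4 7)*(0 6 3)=[6, 1, 2, 0, 7, 5, 3, 4]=(0 6 3)(4 7)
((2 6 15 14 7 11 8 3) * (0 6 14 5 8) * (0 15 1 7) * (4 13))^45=((0 6 1 7 11 15 5 8 3 2 14)(4 13))^45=(0 6 1 7 11 15 5 8 3 2 14)(4 13)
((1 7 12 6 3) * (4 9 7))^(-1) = ((1 4 9 7 12 6 3))^(-1) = (1 3 6 12 7 9 4)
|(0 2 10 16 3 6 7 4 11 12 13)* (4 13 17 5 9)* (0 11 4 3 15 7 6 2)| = |(2 10 16 15 7 13 11 12 17 5 9 3)| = 12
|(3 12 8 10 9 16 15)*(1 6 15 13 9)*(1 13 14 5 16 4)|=30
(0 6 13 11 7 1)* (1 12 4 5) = (0 6 13 11 7 12 4 5 1) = [6, 0, 2, 3, 5, 1, 13, 12, 8, 9, 10, 7, 4, 11]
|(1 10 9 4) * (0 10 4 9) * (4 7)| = |(0 10)(1 7 4)| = 6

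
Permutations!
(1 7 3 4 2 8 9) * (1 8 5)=[0, 7, 5, 4, 2, 1, 6, 3, 9, 8]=(1 7 3 4 2 5)(8 9)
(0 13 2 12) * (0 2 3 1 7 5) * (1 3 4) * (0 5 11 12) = [13, 7, 0, 3, 1, 5, 6, 11, 8, 9, 10, 12, 2, 4] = (0 13 4 1 7 11 12 2)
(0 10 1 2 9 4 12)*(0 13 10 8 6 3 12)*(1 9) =(0 8 6 3 12 13 10 9 4)(1 2) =[8, 2, 1, 12, 0, 5, 3, 7, 6, 4, 9, 11, 13, 10]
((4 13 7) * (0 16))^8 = (16)(4 7 13)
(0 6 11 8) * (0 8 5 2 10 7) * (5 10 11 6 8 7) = (0 8 7)(2 11 10 5) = [8, 1, 11, 3, 4, 2, 6, 0, 7, 9, 5, 10]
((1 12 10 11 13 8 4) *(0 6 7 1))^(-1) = (0 4 8 13 11 10 12 1 7 6)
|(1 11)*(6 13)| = |(1 11)(6 13)| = 2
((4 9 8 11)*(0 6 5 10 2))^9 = (0 2 10 5 6)(4 9 8 11)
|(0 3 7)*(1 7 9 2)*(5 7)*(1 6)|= |(0 3 9 2 6 1 5 7)|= 8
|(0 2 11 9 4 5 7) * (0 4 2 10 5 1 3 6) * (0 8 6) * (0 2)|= |(0 10 5 7 4 1 3 2 11 9)(6 8)|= 10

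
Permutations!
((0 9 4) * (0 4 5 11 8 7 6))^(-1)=(0 6 7 8 11 5 9)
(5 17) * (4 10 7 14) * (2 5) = (2 5 17)(4 10 7 14) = [0, 1, 5, 3, 10, 17, 6, 14, 8, 9, 7, 11, 12, 13, 4, 15, 16, 2]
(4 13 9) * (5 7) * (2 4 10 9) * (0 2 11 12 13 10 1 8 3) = (0 2 4 10 9 1 8 3)(5 7)(11 12 13) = [2, 8, 4, 0, 10, 7, 6, 5, 3, 1, 9, 12, 13, 11]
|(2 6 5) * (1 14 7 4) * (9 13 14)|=|(1 9 13 14 7 4)(2 6 5)|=6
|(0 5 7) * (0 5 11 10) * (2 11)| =|(0 2 11 10)(5 7)| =4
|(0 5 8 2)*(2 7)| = |(0 5 8 7 2)| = 5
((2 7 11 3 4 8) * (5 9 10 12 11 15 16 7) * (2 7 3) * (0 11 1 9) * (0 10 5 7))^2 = (0 2 15 3 8 11 7 16 4)(1 5 12 9 10)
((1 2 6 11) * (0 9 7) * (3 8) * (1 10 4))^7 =(0 9 7)(1 2 6 11 10 4)(3 8)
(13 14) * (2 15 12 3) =[0, 1, 15, 2, 4, 5, 6, 7, 8, 9, 10, 11, 3, 14, 13, 12] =(2 15 12 3)(13 14)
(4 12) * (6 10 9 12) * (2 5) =[0, 1, 5, 3, 6, 2, 10, 7, 8, 12, 9, 11, 4] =(2 5)(4 6 10 9 12)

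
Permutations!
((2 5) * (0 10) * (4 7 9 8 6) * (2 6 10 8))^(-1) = (0 10 8)(2 9 7 4 6 5)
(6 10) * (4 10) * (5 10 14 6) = [0, 1, 2, 3, 14, 10, 4, 7, 8, 9, 5, 11, 12, 13, 6] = (4 14 6)(5 10)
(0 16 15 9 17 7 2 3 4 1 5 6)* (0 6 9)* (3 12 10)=[16, 5, 12, 4, 1, 9, 6, 2, 8, 17, 3, 11, 10, 13, 14, 0, 15, 7]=(0 16 15)(1 5 9 17 7 2 12 10 3 4)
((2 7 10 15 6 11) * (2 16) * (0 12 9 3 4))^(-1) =(0 4 3 9 12)(2 16 11 6 15 10 7)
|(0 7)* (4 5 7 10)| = 5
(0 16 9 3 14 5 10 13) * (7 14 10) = (0 16 9 3 10 13)(5 7 14) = [16, 1, 2, 10, 4, 7, 6, 14, 8, 3, 13, 11, 12, 0, 5, 15, 9]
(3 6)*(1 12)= [0, 12, 2, 6, 4, 5, 3, 7, 8, 9, 10, 11, 1]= (1 12)(3 6)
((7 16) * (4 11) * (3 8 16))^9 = ((3 8 16 7)(4 11))^9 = (3 8 16 7)(4 11)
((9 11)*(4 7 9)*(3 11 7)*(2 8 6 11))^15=(2 11)(3 6)(4 8)(7 9)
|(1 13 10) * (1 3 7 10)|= |(1 13)(3 7 10)|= 6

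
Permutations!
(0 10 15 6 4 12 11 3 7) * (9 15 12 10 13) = (0 13 9 15 6 4 10 12 11 3 7) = [13, 1, 2, 7, 10, 5, 4, 0, 8, 15, 12, 3, 11, 9, 14, 6]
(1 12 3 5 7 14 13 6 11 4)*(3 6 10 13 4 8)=[0, 12, 2, 5, 1, 7, 11, 14, 3, 9, 13, 8, 6, 10, 4]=(1 12 6 11 8 3 5 7 14 4)(10 13)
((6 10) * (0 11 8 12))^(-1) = (0 12 8 11)(6 10) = ((0 11 8 12)(6 10))^(-1)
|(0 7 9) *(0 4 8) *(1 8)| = 6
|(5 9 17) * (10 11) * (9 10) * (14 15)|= 10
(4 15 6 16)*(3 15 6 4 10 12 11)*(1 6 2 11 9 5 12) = (1 6 16 10)(2 11 3 15 4)(5 12 9) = [0, 6, 11, 15, 2, 12, 16, 7, 8, 5, 1, 3, 9, 13, 14, 4, 10]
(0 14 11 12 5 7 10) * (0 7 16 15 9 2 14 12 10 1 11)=(0 12 5 16 15 9 2 14)(1 11 10 7)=[12, 11, 14, 3, 4, 16, 6, 1, 8, 2, 7, 10, 5, 13, 0, 9, 15]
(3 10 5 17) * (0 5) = [5, 1, 2, 10, 4, 17, 6, 7, 8, 9, 0, 11, 12, 13, 14, 15, 16, 3] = (0 5 17 3 10)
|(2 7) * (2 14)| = |(2 7 14)| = 3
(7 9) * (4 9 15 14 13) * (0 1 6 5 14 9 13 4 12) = [1, 6, 2, 3, 13, 14, 5, 15, 8, 7, 10, 11, 0, 12, 4, 9] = (0 1 6 5 14 4 13 12)(7 15 9)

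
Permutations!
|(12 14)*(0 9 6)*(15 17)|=6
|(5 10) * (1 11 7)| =6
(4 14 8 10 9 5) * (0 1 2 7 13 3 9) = (0 1 2 7 13 3 9 5 4 14 8 10) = [1, 2, 7, 9, 14, 4, 6, 13, 10, 5, 0, 11, 12, 3, 8]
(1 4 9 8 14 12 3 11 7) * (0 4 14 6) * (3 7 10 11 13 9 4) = (0 3 13 9 8 6)(1 14 12 7)(10 11) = [3, 14, 2, 13, 4, 5, 0, 1, 6, 8, 11, 10, 7, 9, 12]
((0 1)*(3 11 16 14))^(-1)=(0 1)(3 14 16 11)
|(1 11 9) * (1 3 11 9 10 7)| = |(1 9 3 11 10 7)| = 6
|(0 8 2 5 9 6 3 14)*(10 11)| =|(0 8 2 5 9 6 3 14)(10 11)| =8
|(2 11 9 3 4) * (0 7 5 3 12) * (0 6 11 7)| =20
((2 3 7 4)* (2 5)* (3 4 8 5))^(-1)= ((2 4 3 7 8 5))^(-1)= (2 5 8 7 3 4)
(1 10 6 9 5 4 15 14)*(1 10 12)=(1 12)(4 15 14 10 6 9 5)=[0, 12, 2, 3, 15, 4, 9, 7, 8, 5, 6, 11, 1, 13, 10, 14]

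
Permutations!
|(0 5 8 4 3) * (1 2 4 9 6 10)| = |(0 5 8 9 6 10 1 2 4 3)| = 10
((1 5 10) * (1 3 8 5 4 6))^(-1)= ((1 4 6)(3 8 5 10))^(-1)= (1 6 4)(3 10 5 8)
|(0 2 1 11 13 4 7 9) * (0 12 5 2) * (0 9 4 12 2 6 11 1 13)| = |(0 9 2 13 12 5 6 11)(4 7)| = 8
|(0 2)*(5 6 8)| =|(0 2)(5 6 8)| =6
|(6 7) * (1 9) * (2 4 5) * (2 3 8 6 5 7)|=14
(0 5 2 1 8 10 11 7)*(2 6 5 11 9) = (0 11 7)(1 8 10 9 2)(5 6) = [11, 8, 1, 3, 4, 6, 5, 0, 10, 2, 9, 7]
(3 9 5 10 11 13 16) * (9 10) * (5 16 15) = (3 10 11 13 15 5 9 16) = [0, 1, 2, 10, 4, 9, 6, 7, 8, 16, 11, 13, 12, 15, 14, 5, 3]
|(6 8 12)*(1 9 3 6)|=|(1 9 3 6 8 12)|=6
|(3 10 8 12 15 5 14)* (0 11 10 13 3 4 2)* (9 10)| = 22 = |(0 11 9 10 8 12 15 5 14 4 2)(3 13)|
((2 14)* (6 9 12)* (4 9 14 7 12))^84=(2 14 6 12 7)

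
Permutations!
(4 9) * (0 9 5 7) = (0 9 4 5 7) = [9, 1, 2, 3, 5, 7, 6, 0, 8, 4]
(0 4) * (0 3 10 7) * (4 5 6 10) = (0 5 6 10 7)(3 4) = [5, 1, 2, 4, 3, 6, 10, 0, 8, 9, 7]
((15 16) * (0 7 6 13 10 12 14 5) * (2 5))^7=(0 2 12 13 7 5 14 10 6)(15 16)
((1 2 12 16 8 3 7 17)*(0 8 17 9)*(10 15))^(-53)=((0 8 3 7 9)(1 2 12 16 17)(10 15))^(-53)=(0 3 9 8 7)(1 12 17 2 16)(10 15)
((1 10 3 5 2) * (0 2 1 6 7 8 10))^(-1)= (0 1 5 3 10 8 7 6 2)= ((0 2 6 7 8 10 3 5 1))^(-1)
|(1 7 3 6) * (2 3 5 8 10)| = 8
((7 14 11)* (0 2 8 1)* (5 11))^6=((0 2 8 1)(5 11 7 14))^6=(0 8)(1 2)(5 7)(11 14)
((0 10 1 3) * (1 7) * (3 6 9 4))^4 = ((0 10 7 1 6 9 4 3))^4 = (0 6)(1 3)(4 7)(9 10)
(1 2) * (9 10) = (1 2)(9 10) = [0, 2, 1, 3, 4, 5, 6, 7, 8, 10, 9]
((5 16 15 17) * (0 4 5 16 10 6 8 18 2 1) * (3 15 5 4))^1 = ((0 3 15 17 16 5 10 6 8 18 2 1))^1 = (0 3 15 17 16 5 10 6 8 18 2 1)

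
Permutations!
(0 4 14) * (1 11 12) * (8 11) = (0 4 14)(1 8 11 12) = [4, 8, 2, 3, 14, 5, 6, 7, 11, 9, 10, 12, 1, 13, 0]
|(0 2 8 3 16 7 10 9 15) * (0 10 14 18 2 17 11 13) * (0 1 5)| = |(0 17 11 13 1 5)(2 8 3 16 7 14 18)(9 15 10)| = 42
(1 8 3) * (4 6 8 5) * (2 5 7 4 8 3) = (1 7 4 6 3)(2 5 8) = [0, 7, 5, 1, 6, 8, 3, 4, 2]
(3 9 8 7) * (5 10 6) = (3 9 8 7)(5 10 6) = [0, 1, 2, 9, 4, 10, 5, 3, 7, 8, 6]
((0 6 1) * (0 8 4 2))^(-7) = ((0 6 1 8 4 2))^(-7) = (0 2 4 8 1 6)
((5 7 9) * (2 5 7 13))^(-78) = ((2 5 13)(7 9))^(-78) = (13)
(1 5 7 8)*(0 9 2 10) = (0 9 2 10)(1 5 7 8) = [9, 5, 10, 3, 4, 7, 6, 8, 1, 2, 0]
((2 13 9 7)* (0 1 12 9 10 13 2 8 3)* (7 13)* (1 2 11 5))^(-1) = ((0 2 11 5 1 12 9 13 10 7 8 3))^(-1) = (0 3 8 7 10 13 9 12 1 5 11 2)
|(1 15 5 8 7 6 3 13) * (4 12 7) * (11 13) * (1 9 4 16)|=40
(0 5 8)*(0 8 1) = (8)(0 5 1) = [5, 0, 2, 3, 4, 1, 6, 7, 8]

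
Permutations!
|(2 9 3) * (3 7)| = |(2 9 7 3)| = 4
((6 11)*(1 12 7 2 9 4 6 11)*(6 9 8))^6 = ((1 12 7 2 8 6)(4 9))^6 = (12)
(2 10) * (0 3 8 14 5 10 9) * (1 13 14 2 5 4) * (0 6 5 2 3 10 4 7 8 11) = (0 10 2 9 6 5 4 1 13 14 7 8 3 11) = [10, 13, 9, 11, 1, 4, 5, 8, 3, 6, 2, 0, 12, 14, 7]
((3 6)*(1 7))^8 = (7)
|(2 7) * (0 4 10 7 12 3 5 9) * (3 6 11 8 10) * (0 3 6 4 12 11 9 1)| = 40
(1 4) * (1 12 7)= (1 4 12 7)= [0, 4, 2, 3, 12, 5, 6, 1, 8, 9, 10, 11, 7]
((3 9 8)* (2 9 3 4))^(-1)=((2 9 8 4))^(-1)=(2 4 8 9)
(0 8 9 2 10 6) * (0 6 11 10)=(0 8 9 2)(10 11)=[8, 1, 0, 3, 4, 5, 6, 7, 9, 2, 11, 10]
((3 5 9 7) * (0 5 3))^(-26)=(0 9)(5 7)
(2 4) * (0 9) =[9, 1, 4, 3, 2, 5, 6, 7, 8, 0] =(0 9)(2 4)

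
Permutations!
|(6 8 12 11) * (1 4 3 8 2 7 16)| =|(1 4 3 8 12 11 6 2 7 16)| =10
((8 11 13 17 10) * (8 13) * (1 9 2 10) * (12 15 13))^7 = (1 17 13 15 12 10 2 9)(8 11)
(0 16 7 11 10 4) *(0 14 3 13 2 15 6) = (0 16 7 11 10 4 14 3 13 2 15 6) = [16, 1, 15, 13, 14, 5, 0, 11, 8, 9, 4, 10, 12, 2, 3, 6, 7]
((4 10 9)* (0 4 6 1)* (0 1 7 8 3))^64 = (10)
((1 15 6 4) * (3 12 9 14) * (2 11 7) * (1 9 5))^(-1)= (1 5 12 3 14 9 4 6 15)(2 7 11)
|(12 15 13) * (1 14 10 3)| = 12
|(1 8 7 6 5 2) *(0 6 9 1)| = |(0 6 5 2)(1 8 7 9)| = 4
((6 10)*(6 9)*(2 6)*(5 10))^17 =(2 5 9 6 10)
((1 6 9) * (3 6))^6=(1 6)(3 9)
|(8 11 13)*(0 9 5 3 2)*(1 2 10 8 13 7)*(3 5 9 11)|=15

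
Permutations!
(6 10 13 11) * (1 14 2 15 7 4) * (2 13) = (1 14 13 11 6 10 2 15 7 4) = [0, 14, 15, 3, 1, 5, 10, 4, 8, 9, 2, 6, 12, 11, 13, 7]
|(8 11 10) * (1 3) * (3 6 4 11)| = 7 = |(1 6 4 11 10 8 3)|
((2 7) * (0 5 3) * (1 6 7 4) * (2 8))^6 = (8)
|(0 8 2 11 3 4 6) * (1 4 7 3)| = |(0 8 2 11 1 4 6)(3 7)| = 14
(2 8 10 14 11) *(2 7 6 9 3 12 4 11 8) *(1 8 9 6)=[0, 8, 2, 12, 11, 5, 6, 1, 10, 3, 14, 7, 4, 13, 9]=(1 8 10 14 9 3 12 4 11 7)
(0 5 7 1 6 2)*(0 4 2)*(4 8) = (0 5 7 1 6)(2 8 4) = [5, 6, 8, 3, 2, 7, 0, 1, 4]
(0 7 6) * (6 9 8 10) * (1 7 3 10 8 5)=(0 3 10 6)(1 7 9 5)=[3, 7, 2, 10, 4, 1, 0, 9, 8, 5, 6]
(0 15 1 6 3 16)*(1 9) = (0 15 9 1 6 3 16) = [15, 6, 2, 16, 4, 5, 3, 7, 8, 1, 10, 11, 12, 13, 14, 9, 0]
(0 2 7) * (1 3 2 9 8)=[9, 3, 7, 2, 4, 5, 6, 0, 1, 8]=(0 9 8 1 3 2 7)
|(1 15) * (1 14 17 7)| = 5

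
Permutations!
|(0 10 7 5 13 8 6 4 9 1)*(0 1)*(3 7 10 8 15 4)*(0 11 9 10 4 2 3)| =|(0 8 6)(2 3 7 5 13 15)(4 10)(9 11)| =6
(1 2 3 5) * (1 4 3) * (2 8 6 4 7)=(1 8 6 4 3 5 7 2)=[0, 8, 1, 5, 3, 7, 4, 2, 6]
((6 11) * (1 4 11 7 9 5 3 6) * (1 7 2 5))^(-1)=(1 9 7 11 4)(2 6 3 5)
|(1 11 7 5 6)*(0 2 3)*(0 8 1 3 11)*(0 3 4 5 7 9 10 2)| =|(1 3 8)(2 11 9 10)(4 5 6)| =12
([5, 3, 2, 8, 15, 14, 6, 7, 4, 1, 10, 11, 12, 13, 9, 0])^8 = [15, 9, 2, 1, 8, 0, 6, 7, 3, 14, 10, 11, 12, 13, 5, 4]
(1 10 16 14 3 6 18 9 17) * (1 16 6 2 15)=(1 10 6 18 9 17 16 14 3 2 15)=[0, 10, 15, 2, 4, 5, 18, 7, 8, 17, 6, 11, 12, 13, 3, 1, 14, 16, 9]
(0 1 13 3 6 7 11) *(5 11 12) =(0 1 13 3 6 7 12 5 11) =[1, 13, 2, 6, 4, 11, 7, 12, 8, 9, 10, 0, 5, 3]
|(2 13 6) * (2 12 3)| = |(2 13 6 12 3)| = 5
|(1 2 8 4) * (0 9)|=4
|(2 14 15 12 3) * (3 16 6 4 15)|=|(2 14 3)(4 15 12 16 6)|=15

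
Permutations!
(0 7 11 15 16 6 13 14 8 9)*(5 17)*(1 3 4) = (0 7 11 15 16 6 13 14 8 9)(1 3 4)(5 17) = [7, 3, 2, 4, 1, 17, 13, 11, 9, 0, 10, 15, 12, 14, 8, 16, 6, 5]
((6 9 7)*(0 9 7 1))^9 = (9)(6 7)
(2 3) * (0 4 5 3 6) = (0 4 5 3 2 6) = [4, 1, 6, 2, 5, 3, 0]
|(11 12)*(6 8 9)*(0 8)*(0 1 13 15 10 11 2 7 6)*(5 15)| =30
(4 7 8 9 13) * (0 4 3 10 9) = [4, 1, 2, 10, 7, 5, 6, 8, 0, 13, 9, 11, 12, 3] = (0 4 7 8)(3 10 9 13)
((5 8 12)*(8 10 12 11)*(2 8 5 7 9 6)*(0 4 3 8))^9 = (0 9 10 8)(2 7 5 3)(4 6 12 11)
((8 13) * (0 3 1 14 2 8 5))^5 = (0 8 1 5 2 3 13 14)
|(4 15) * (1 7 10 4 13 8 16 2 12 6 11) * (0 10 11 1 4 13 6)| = |(0 10 13 8 16 2 12)(1 7 11 4 15 6)| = 42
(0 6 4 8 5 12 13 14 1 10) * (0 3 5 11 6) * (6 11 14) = (1 10 3 5 12 13 6 4 8 14) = [0, 10, 2, 5, 8, 12, 4, 7, 14, 9, 3, 11, 13, 6, 1]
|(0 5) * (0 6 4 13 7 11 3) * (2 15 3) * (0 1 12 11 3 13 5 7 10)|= |(0 7 3 1 12 11 2 15 13 10)(4 5 6)|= 30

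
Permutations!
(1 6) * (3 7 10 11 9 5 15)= (1 6)(3 7 10 11 9 5 15)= [0, 6, 2, 7, 4, 15, 1, 10, 8, 5, 11, 9, 12, 13, 14, 3]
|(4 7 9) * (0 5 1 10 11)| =15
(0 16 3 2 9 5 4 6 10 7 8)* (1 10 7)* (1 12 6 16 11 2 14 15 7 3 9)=(0 11 2 1 10 12 6 3 14 15 7 8)(4 16 9 5)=[11, 10, 1, 14, 16, 4, 3, 8, 0, 5, 12, 2, 6, 13, 15, 7, 9]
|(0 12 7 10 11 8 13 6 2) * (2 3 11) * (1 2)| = 30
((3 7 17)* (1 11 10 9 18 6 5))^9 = (1 10 18 5 11 9 6)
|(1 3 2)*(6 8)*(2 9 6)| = 6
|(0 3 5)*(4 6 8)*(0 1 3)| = 3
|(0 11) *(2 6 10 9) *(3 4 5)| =12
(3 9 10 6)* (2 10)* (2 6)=(2 10)(3 9 6)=[0, 1, 10, 9, 4, 5, 3, 7, 8, 6, 2]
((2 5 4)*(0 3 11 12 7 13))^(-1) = ((0 3 11 12 7 13)(2 5 4))^(-1) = (0 13 7 12 11 3)(2 4 5)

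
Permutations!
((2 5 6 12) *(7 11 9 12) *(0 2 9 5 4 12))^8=(0 12 2 9 4)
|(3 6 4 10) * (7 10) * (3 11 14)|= |(3 6 4 7 10 11 14)|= 7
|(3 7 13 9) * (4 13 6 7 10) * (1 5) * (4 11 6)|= 8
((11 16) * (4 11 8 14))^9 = ((4 11 16 8 14))^9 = (4 14 8 16 11)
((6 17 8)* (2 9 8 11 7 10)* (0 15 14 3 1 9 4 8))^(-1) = (0 9 1 3 14 15)(2 10 7 11 17 6 8 4) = ((0 15 14 3 1 9)(2 4 8 6 17 11 7 10))^(-1)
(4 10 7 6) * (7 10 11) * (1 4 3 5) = (1 4 11 7 6 3 5) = [0, 4, 2, 5, 11, 1, 3, 6, 8, 9, 10, 7]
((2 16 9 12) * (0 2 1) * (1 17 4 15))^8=(0 1 15 4 17 12 9 16 2)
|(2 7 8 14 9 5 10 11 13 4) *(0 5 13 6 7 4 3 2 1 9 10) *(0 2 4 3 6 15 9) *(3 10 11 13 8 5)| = |(0 3 4 1)(2 10 13 6 7 5)(8 14 11 15 9)| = 60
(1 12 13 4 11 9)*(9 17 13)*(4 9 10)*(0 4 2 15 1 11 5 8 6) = (0 4 5 8 6)(1 12 10 2 15)(9 11 17 13) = [4, 12, 15, 3, 5, 8, 0, 7, 6, 11, 2, 17, 10, 9, 14, 1, 16, 13]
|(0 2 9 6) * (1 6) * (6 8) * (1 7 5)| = 8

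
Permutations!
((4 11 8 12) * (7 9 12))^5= (4 12 9 7 8 11)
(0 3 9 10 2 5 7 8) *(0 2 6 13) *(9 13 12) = (0 3 13)(2 5 7 8)(6 12 9 10) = [3, 1, 5, 13, 4, 7, 12, 8, 2, 10, 6, 11, 9, 0]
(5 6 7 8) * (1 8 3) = (1 8 5 6 7 3) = [0, 8, 2, 1, 4, 6, 7, 3, 5]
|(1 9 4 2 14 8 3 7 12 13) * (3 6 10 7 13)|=12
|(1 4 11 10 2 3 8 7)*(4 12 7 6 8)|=30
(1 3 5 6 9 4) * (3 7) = (1 7 3 5 6 9 4) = [0, 7, 2, 5, 1, 6, 9, 3, 8, 4]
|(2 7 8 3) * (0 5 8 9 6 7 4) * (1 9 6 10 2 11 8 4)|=|(0 5 4)(1 9 10 2)(3 11 8)(6 7)|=12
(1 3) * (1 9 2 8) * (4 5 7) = (1 3 9 2 8)(4 5 7) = [0, 3, 8, 9, 5, 7, 6, 4, 1, 2]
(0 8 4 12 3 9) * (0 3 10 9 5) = (0 8 4 12 10 9 3 5) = [8, 1, 2, 5, 12, 0, 6, 7, 4, 3, 9, 11, 10]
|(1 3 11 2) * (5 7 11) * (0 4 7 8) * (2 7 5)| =|(0 4 5 8)(1 3 2)(7 11)| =12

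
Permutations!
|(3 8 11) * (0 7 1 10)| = |(0 7 1 10)(3 8 11)| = 12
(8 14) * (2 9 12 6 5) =(2 9 12 6 5)(8 14) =[0, 1, 9, 3, 4, 2, 5, 7, 14, 12, 10, 11, 6, 13, 8]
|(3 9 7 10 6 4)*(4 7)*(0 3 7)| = |(0 3 9 4 7 10 6)| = 7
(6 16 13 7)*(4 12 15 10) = (4 12 15 10)(6 16 13 7) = [0, 1, 2, 3, 12, 5, 16, 6, 8, 9, 4, 11, 15, 7, 14, 10, 13]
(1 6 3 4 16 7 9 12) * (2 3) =[0, 6, 3, 4, 16, 5, 2, 9, 8, 12, 10, 11, 1, 13, 14, 15, 7] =(1 6 2 3 4 16 7 9 12)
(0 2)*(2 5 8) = (0 5 8 2) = [5, 1, 0, 3, 4, 8, 6, 7, 2]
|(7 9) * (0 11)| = 2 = |(0 11)(7 9)|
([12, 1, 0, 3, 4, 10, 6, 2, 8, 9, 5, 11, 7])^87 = (0 2 7 12)(5 10)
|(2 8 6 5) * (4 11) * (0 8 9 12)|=14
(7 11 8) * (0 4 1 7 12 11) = (0 4 1 7)(8 12 11) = [4, 7, 2, 3, 1, 5, 6, 0, 12, 9, 10, 8, 11]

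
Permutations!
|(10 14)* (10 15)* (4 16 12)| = |(4 16 12)(10 14 15)| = 3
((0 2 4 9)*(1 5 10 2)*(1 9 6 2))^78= (10)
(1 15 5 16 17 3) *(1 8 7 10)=[0, 15, 2, 8, 4, 16, 6, 10, 7, 9, 1, 11, 12, 13, 14, 5, 17, 3]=(1 15 5 16 17 3 8 7 10)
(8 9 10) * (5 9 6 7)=(5 9 10 8 6 7)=[0, 1, 2, 3, 4, 9, 7, 5, 6, 10, 8]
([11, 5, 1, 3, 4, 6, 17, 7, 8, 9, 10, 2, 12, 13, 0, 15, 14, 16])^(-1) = (0 14 16 17 6 5 1 2 11)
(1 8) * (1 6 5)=[0, 8, 2, 3, 4, 1, 5, 7, 6]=(1 8 6 5)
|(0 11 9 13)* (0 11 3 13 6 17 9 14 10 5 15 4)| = |(0 3 13 11 14 10 5 15 4)(6 17 9)| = 9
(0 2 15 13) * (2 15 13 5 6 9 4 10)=(0 15 5 6 9 4 10 2 13)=[15, 1, 13, 3, 10, 6, 9, 7, 8, 4, 2, 11, 12, 0, 14, 5]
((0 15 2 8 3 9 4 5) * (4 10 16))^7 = ((0 15 2 8 3 9 10 16 4 5))^7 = (0 16 3 15 4 9 2 5 10 8)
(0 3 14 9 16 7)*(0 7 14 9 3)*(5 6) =(3 9 16 14)(5 6) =[0, 1, 2, 9, 4, 6, 5, 7, 8, 16, 10, 11, 12, 13, 3, 15, 14]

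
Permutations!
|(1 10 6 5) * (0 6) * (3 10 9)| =|(0 6 5 1 9 3 10)| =7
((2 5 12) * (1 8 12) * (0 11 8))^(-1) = ((0 11 8 12 2 5 1))^(-1) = (0 1 5 2 12 8 11)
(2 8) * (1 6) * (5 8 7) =(1 6)(2 7 5 8) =[0, 6, 7, 3, 4, 8, 1, 5, 2]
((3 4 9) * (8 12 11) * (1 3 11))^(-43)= ((1 3 4 9 11 8 12))^(-43)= (1 12 8 11 9 4 3)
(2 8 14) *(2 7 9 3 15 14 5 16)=(2 8 5 16)(3 15 14 7 9)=[0, 1, 8, 15, 4, 16, 6, 9, 5, 3, 10, 11, 12, 13, 7, 14, 2]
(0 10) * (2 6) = (0 10)(2 6) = [10, 1, 6, 3, 4, 5, 2, 7, 8, 9, 0]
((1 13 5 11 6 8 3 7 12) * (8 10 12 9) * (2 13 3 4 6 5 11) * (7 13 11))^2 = (1 13 9 4 10)(2 5 11)(3 7 8 6 12)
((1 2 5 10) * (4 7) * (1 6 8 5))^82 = ((1 2)(4 7)(5 10 6 8))^82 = (5 6)(8 10)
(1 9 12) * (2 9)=(1 2 9 12)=[0, 2, 9, 3, 4, 5, 6, 7, 8, 12, 10, 11, 1]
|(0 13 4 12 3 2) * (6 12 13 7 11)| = 14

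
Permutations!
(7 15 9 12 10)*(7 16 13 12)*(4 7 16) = (4 7 15 9 16 13 12 10) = [0, 1, 2, 3, 7, 5, 6, 15, 8, 16, 4, 11, 10, 12, 14, 9, 13]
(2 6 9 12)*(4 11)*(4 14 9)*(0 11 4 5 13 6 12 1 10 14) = (0 11)(1 10 14 9)(2 12)(5 13 6) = [11, 10, 12, 3, 4, 13, 5, 7, 8, 1, 14, 0, 2, 6, 9]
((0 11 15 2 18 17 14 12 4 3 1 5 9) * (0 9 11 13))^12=(1 5 11 15 2 18 17 14 12 4 3)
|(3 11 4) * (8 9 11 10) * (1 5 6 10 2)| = |(1 5 6 10 8 9 11 4 3 2)| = 10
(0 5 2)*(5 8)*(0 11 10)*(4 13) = (0 8 5 2 11 10)(4 13) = [8, 1, 11, 3, 13, 2, 6, 7, 5, 9, 0, 10, 12, 4]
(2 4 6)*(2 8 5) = (2 4 6 8 5) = [0, 1, 4, 3, 6, 2, 8, 7, 5]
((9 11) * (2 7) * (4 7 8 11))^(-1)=(2 7 4 9 11 8)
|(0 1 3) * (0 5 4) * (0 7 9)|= 7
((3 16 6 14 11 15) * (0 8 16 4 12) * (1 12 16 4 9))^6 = ((0 8 4 16 6 14 11 15 3 9 1 12))^6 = (0 11)(1 6)(3 4)(8 15)(9 16)(12 14)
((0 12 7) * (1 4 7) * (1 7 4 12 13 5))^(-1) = (0 7 12 1 5 13)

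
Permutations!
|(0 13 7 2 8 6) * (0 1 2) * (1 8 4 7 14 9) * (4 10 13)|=|(0 4 7)(1 2 10 13 14 9)(6 8)|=6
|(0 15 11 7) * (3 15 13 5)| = 7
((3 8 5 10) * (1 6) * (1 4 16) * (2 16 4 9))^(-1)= (1 16 2 9 6)(3 10 5 8)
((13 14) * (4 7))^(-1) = ((4 7)(13 14))^(-1) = (4 7)(13 14)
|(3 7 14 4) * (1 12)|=4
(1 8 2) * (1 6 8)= (2 6 8)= [0, 1, 6, 3, 4, 5, 8, 7, 2]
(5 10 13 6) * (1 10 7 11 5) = (1 10 13 6)(5 7 11) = [0, 10, 2, 3, 4, 7, 1, 11, 8, 9, 13, 5, 12, 6]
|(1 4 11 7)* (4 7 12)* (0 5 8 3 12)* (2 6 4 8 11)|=|(0 5 11)(1 7)(2 6 4)(3 12 8)|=6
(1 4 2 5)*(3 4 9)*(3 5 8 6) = (1 9 5)(2 8 6 3 4) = [0, 9, 8, 4, 2, 1, 3, 7, 6, 5]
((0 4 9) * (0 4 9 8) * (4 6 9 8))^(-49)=(0 8)(6 9)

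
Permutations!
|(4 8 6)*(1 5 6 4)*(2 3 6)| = |(1 5 2 3 6)(4 8)| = 10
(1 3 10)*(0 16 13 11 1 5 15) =(0 16 13 11 1 3 10 5 15) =[16, 3, 2, 10, 4, 15, 6, 7, 8, 9, 5, 1, 12, 11, 14, 0, 13]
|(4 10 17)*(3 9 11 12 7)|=15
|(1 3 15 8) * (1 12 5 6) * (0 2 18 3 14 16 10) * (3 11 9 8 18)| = |(0 2 3 15 18 11 9 8 12 5 6 1 14 16 10)| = 15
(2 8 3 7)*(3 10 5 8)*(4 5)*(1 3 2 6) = (1 3 7 6)(4 5 8 10) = [0, 3, 2, 7, 5, 8, 1, 6, 10, 9, 4]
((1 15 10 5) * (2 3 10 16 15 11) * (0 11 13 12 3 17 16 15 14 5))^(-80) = (0 16 13)(1 10 17)(2 5 3)(11 14 12)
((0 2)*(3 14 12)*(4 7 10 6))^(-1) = (0 2)(3 12 14)(4 6 10 7)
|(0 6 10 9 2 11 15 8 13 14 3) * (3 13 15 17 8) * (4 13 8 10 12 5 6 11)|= 12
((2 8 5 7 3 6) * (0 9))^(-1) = ((0 9)(2 8 5 7 3 6))^(-1) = (0 9)(2 6 3 7 5 8)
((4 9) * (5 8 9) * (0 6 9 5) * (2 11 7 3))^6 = ((0 6 9 4)(2 11 7 3)(5 8))^6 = (0 9)(2 7)(3 11)(4 6)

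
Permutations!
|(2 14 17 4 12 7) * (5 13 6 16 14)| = 10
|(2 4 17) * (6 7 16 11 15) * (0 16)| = |(0 16 11 15 6 7)(2 4 17)| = 6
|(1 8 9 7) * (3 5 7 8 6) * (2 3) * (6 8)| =8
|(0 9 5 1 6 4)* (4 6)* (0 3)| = |(0 9 5 1 4 3)| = 6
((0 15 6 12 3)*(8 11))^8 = (0 12 15 3 6)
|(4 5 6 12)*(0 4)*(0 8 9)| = 7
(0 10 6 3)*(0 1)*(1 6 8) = [10, 0, 2, 6, 4, 5, 3, 7, 1, 9, 8] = (0 10 8 1)(3 6)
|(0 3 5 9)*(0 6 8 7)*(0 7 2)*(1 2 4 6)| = |(0 3 5 9 1 2)(4 6 8)| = 6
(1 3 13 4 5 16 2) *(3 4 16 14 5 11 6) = [0, 4, 1, 13, 11, 14, 3, 7, 8, 9, 10, 6, 12, 16, 5, 15, 2] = (1 4 11 6 3 13 16 2)(5 14)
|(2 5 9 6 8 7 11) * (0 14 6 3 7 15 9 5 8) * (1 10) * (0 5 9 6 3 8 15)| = |(0 14 3 7 11 2 15 6 5 9 8)(1 10)| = 22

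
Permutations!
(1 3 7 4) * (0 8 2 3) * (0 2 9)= (0 8 9)(1 2 3 7 4)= [8, 2, 3, 7, 1, 5, 6, 4, 9, 0]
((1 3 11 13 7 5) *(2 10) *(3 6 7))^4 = (3 11 13)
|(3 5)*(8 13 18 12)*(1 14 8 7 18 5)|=|(1 14 8 13 5 3)(7 18 12)|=6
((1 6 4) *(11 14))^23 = (1 4 6)(11 14)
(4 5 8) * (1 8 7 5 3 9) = (1 8 4 3 9)(5 7) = [0, 8, 2, 9, 3, 7, 6, 5, 4, 1]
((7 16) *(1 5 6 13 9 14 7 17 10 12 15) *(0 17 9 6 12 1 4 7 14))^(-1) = ((0 17 10 1 5 12 15 4 7 16 9)(6 13))^(-1) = (0 9 16 7 4 15 12 5 1 10 17)(6 13)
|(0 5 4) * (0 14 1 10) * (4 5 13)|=6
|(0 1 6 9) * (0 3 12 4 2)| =|(0 1 6 9 3 12 4 2)| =8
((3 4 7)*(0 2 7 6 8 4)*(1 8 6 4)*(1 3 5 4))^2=((0 2 7 5 4 1 8 3))^2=(0 7 4 8)(1 3 2 5)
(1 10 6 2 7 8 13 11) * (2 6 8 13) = (1 10 8 2 7 13 11) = [0, 10, 7, 3, 4, 5, 6, 13, 2, 9, 8, 1, 12, 11]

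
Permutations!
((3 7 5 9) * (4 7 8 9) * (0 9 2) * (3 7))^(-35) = (0 3 7 2 4 9 8 5)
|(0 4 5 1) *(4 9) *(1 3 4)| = |(0 9 1)(3 4 5)| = 3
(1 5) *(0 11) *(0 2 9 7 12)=(0 11 2 9 7 12)(1 5)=[11, 5, 9, 3, 4, 1, 6, 12, 8, 7, 10, 2, 0]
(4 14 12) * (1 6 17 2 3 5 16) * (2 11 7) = (1 6 17 11 7 2 3 5 16)(4 14 12) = [0, 6, 3, 5, 14, 16, 17, 2, 8, 9, 10, 7, 4, 13, 12, 15, 1, 11]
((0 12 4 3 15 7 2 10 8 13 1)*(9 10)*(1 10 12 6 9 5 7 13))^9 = ((0 6 9 12 4 3 15 13 10 8 1)(2 5 7))^9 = (0 8 13 3 12 6 1 10 15 4 9)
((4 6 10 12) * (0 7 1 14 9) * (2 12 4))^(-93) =((0 7 1 14 9)(2 12)(4 6 10))^(-93) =(0 1 9 7 14)(2 12)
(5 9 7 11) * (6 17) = [0, 1, 2, 3, 4, 9, 17, 11, 8, 7, 10, 5, 12, 13, 14, 15, 16, 6] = (5 9 7 11)(6 17)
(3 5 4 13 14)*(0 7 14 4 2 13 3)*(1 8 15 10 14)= [7, 8, 13, 5, 3, 2, 6, 1, 15, 9, 14, 11, 12, 4, 0, 10]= (0 7 1 8 15 10 14)(2 13 4 3 5)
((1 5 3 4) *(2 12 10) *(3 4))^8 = (1 4 5)(2 10 12) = ((1 5 4)(2 12 10))^8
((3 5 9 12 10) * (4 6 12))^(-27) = ((3 5 9 4 6 12 10))^(-27) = (3 5 9 4 6 12 10)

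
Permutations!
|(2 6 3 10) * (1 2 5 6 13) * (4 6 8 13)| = 9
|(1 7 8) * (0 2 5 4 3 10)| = 6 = |(0 2 5 4 3 10)(1 7 8)|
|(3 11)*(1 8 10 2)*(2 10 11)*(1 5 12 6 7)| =|(1 8 11 3 2 5 12 6 7)| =9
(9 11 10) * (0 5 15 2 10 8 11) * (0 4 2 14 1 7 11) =(0 5 15 14 1 7 11 8)(2 10 9 4) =[5, 7, 10, 3, 2, 15, 6, 11, 0, 4, 9, 8, 12, 13, 1, 14]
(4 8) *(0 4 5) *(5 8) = (8)(0 4 5) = [4, 1, 2, 3, 5, 0, 6, 7, 8]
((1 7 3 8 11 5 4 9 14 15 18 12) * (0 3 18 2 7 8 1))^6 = (0 4 18 11 2 1 14)(3 9 12 5 7 8 15)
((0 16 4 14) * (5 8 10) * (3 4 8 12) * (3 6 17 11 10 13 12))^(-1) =((0 16 8 13 12 6 17 11 10 5 3 4 14))^(-1) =(0 14 4 3 5 10 11 17 6 12 13 8 16)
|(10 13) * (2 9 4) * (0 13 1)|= |(0 13 10 1)(2 9 4)|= 12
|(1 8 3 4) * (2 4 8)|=6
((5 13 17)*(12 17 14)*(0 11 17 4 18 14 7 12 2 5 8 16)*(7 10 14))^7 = (0 17 16 11 8)(2 13 14 5 10)(4 12 7 18)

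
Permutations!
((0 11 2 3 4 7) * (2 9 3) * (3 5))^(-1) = (0 7 4 3 5 9 11)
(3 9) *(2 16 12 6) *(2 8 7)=(2 16 12 6 8 7)(3 9)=[0, 1, 16, 9, 4, 5, 8, 2, 7, 3, 10, 11, 6, 13, 14, 15, 12]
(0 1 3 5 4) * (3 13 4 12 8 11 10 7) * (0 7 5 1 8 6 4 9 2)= [8, 13, 0, 1, 7, 12, 4, 3, 11, 2, 5, 10, 6, 9]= (0 8 11 10 5 12 6 4 7 3 1 13 9 2)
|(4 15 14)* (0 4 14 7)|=|(0 4 15 7)|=4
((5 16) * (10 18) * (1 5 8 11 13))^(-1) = (1 13 11 8 16 5)(10 18)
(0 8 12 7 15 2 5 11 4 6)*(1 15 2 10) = (0 8 12 7 2 5 11 4 6)(1 15 10) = [8, 15, 5, 3, 6, 11, 0, 2, 12, 9, 1, 4, 7, 13, 14, 10]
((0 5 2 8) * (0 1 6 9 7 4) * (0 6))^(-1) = (0 1 8 2 5)(4 7 9 6)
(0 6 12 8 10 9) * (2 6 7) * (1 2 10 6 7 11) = (0 11 1 2 7 10 9)(6 12 8) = [11, 2, 7, 3, 4, 5, 12, 10, 6, 0, 9, 1, 8]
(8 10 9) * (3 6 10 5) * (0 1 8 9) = (0 1 8 5 3 6 10) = [1, 8, 2, 6, 4, 3, 10, 7, 5, 9, 0]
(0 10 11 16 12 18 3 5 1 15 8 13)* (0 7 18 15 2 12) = (0 10 11 16)(1 2 12 15 8 13 7 18 3 5) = [10, 2, 12, 5, 4, 1, 6, 18, 13, 9, 11, 16, 15, 7, 14, 8, 0, 17, 3]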